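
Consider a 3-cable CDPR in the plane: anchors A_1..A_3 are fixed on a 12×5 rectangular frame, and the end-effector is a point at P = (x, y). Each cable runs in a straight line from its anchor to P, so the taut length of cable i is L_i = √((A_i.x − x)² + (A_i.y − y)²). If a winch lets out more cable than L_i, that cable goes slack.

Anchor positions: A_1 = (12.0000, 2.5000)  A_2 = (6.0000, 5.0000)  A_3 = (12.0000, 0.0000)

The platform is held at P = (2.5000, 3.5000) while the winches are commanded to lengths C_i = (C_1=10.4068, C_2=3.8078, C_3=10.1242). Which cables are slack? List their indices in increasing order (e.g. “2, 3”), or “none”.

1

cable 1: L_1 = ‖A_1−P‖ = 9.5525;  C_1 = 10.4068 → slack
cable 2: L_2 = ‖A_2−P‖ = 3.8079;  C_2 = 3.8078 → taut
cable 3: L_3 = ‖A_3−P‖ = 10.1242;  C_3 = 10.1242 → taut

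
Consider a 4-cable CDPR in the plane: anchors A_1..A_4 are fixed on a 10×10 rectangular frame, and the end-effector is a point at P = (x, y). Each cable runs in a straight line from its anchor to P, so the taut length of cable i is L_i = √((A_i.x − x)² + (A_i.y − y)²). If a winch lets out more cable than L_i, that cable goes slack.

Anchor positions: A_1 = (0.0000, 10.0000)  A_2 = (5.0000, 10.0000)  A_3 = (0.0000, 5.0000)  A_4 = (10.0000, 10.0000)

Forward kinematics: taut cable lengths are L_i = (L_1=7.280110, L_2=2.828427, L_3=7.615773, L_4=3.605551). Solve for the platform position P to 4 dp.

expand ‖A_i−P‖²=L_i² and subtract eq 1 (k_i ≔ ‖A_i‖²−L_i²)
k_1 = 0.0000+100.0000−53.0000 = 47.0000
eq1−eq2 → [-10.0000  0.0000]·P = -70.0000
eq1−eq3 → [0.0000  10.0000]·P = 80.0000
eq1−eq4 → [-20.0000  0.0000]·P = -140.0000
2×2 solve → P = (7.0000, 8.0000)
check cable 4: ‖A_4−P‖² = 13.0000 ≈ L_4² = 13.0000 ✓

(7.0000, 8.0000)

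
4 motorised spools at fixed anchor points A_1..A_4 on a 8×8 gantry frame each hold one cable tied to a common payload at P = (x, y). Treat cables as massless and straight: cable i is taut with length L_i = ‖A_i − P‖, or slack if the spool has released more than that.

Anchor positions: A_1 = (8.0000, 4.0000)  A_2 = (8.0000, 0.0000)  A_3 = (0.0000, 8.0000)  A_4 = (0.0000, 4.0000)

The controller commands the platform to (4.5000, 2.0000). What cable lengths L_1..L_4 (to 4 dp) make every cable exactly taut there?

cable 1: Δx=3.5000, Δy=2.0000; L_1 = √(Δx²+Δy²) = 4.0311
cable 2: Δx=3.5000, Δy=-2.0000; L_2 = √(Δx²+Δy²) = 4.0311
cable 3: Δx=-4.5000, Δy=6.0000; L_3 = √(Δx²+Δy²) = 7.5000
cable 4: Δx=-4.5000, Δy=2.0000; L_4 = √(Δx²+Δy²) = 4.9244

(4.0311, 4.0311, 7.5000, 4.9244)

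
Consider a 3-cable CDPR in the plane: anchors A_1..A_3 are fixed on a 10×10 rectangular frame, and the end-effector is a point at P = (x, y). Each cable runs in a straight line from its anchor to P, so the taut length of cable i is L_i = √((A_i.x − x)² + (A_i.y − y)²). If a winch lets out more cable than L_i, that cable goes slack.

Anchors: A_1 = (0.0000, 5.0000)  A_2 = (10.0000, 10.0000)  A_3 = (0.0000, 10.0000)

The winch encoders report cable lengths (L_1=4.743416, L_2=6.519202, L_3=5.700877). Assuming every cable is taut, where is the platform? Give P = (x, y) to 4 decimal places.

(4.5000, 6.5000)

circle eqns → linear via eq_j − eq_1; set k_j = A_j·A_j − L_j²
k_1 = 0.0000+25.0000−22.5000 = 2.5000
-20.0000·x − 10.0000·y = k_1−k_2 = -155.0000
0.0000·x − 10.0000·y = k_1−k_3 = -65.0000
solve first two rows → x=4.5000, y=6.5000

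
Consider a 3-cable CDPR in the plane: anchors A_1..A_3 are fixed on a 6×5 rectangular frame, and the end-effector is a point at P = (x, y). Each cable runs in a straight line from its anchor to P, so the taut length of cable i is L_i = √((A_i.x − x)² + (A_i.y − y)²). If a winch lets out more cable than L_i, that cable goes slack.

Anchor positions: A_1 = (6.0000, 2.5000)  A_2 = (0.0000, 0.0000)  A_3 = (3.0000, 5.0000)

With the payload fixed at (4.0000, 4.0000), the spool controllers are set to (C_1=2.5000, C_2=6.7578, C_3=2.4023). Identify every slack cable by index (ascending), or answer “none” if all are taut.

i=1: geometric 2.5000 vs commanded 2.5000 ⇒ taut
i=2: geometric 5.6569 vs commanded 6.7578 ⇒ slack
i=3: geometric 1.4142 vs commanded 2.4023 ⇒ slack

2, 3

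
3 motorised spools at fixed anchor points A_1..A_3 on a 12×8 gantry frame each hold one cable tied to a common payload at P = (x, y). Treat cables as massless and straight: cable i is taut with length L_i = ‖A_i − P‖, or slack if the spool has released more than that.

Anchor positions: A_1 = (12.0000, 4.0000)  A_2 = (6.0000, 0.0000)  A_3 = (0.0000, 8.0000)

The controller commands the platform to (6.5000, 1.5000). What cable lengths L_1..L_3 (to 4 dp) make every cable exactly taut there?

(6.0415, 1.5811, 9.1924)

L_1: Δ = A_1−P = (5.5000, 2.5000) → ‖Δ‖ = √36.5000 = 6.0415
L_2: Δ = A_2−P = (-0.5000, -1.5000) → ‖Δ‖ = √2.5000 = 1.5811
L_3: Δ = A_3−P = (-6.5000, 6.5000) → ‖Δ‖ = √84.5000 = 9.1924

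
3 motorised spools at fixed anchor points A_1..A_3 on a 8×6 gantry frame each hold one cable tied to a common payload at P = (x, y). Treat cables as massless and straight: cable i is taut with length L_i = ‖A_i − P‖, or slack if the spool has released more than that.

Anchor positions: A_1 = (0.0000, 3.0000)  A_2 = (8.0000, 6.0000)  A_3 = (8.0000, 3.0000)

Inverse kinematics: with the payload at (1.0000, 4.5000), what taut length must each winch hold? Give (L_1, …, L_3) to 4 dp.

(1.8028, 7.1589, 7.1589)

cable 1: Δx=-1.0000, Δy=-1.5000; L_1 = √(Δx²+Δy²) = 1.8028
cable 2: Δx=7.0000, Δy=1.5000; L_2 = √(Δx²+Δy²) = 7.1589
cable 3: Δx=7.0000, Δy=-1.5000; L_3 = √(Δx²+Δy²) = 7.1589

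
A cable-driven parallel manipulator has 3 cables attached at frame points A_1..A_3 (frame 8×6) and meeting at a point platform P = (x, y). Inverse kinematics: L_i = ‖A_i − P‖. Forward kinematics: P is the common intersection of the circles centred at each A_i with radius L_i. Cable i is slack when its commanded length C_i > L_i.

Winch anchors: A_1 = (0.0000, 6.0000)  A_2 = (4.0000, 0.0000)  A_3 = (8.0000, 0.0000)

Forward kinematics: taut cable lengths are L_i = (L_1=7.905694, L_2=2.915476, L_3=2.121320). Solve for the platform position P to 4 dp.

(6.5000, 1.5000)

circle eqns → linear via eq_j − eq_1; set q_j = A_j·A_j − L_j²
q_1 = 0.0000+36.0000−62.5000 = -26.5000
-8.0000·x + 12.0000·y = q_1−q_2 = -34.0000
-16.0000·x + 12.0000·y = q_1−q_3 = -86.0000
solve first two rows → x=6.5000, y=1.5000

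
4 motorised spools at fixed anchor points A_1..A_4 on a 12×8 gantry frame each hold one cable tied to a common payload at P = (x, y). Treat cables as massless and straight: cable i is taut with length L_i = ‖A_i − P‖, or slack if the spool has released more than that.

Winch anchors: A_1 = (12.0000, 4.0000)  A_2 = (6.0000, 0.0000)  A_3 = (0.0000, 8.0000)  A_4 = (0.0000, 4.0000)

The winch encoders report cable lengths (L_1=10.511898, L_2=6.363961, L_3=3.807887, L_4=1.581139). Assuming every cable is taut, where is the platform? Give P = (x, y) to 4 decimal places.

(1.5000, 4.5000)

each cable: (A_i−P)·(A_i−P) = L_i²; let k_i = ‖A_i‖²−L_i²
k_1 = 144.0000+16.0000−110.5000 = 49.5000
row 1: 12.0000x + 8.0000y = 54.0000  (k_2=-4.5000)
row 2: 24.0000x − 8.0000y = 0.0000  (k_3=49.5000)
row 3: 24.0000x + 0.0000y = 36.0000  (k_4=13.5000)
Cramer on rows 1–2 → x = 1.5000, y = 4.5000
check cable 4: ‖A_4−P‖² = 2.5000 ≈ L_4² = 2.5000 ✓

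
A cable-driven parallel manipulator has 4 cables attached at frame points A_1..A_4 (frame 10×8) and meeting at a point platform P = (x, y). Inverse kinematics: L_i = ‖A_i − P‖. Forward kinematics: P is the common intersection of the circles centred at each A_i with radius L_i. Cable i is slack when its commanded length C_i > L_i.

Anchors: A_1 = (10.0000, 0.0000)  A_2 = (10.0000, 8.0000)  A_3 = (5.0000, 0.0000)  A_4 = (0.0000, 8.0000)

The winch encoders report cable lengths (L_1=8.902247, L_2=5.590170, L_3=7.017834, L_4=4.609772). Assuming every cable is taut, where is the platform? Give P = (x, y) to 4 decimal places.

(4.5000, 7.0000)

circle eqns → linear via eq_j − eq_1; set q_j = A_j·A_j − L_j²
q_1 = 100.0000+0.0000−79.2500 = 20.7500
0.0000·x − 16.0000·y = q_1−q_2 = -112.0000
10.0000·x + 0.0000·y = q_1−q_3 = 45.0000
20.0000·x − 16.0000·y = q_1−q_4 = -22.0000
solve first two rows → x=4.5000, y=7.0000
check cable 4: ‖A_4−P‖² = 21.2500 ≈ L_4² = 21.2500 ✓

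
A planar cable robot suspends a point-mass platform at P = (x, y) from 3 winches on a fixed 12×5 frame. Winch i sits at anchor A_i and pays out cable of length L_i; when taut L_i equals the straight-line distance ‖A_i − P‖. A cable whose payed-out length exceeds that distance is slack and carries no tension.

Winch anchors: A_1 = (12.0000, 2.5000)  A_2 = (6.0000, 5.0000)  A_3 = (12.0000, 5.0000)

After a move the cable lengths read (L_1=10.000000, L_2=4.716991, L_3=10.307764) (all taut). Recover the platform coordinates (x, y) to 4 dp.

(2.0000, 2.5000)

expand ‖A_i−P‖²=L_i² and subtract eq 1 (q_i ≔ ‖A_i‖²−L_i²)
q_1 = 144.0000+6.2500−100.0000 = 50.2500
eq1−eq2 → [12.0000  -5.0000]·P = 11.5000
eq1−eq3 → [0.0000  -5.0000]·P = -12.5000
2×2 solve → P = (2.0000, 2.5000)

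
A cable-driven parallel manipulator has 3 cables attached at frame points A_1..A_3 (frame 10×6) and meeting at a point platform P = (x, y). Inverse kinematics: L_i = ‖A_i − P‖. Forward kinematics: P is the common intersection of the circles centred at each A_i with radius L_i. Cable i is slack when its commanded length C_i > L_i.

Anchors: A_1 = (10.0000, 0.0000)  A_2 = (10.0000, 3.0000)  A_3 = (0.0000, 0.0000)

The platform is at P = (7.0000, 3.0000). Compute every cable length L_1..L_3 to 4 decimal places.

(4.2426, 3.0000, 7.6158)

cable 1: Δx=3.0000, Δy=-3.0000; L_1 = √(Δx²+Δy²) = 4.2426
cable 2: Δx=3.0000, Δy=0.0000; L_2 = √(Δx²+Δy²) = 3.0000
cable 3: Δx=-7.0000, Δy=-3.0000; L_3 = √(Δx²+Δy²) = 7.6158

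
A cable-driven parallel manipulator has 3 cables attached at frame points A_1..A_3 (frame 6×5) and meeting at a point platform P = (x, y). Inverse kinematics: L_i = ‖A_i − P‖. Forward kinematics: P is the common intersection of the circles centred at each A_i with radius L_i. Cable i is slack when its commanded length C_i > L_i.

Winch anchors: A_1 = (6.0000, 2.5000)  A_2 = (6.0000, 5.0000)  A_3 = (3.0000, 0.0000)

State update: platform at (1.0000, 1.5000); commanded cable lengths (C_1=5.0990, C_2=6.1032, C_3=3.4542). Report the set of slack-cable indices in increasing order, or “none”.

3

cable 1: L_1 = ‖A_1−P‖ = 5.0990;  C_1 = 5.0990 → taut
cable 2: L_2 = ‖A_2−P‖ = 6.1033;  C_2 = 6.1032 → taut
cable 3: L_3 = ‖A_3−P‖ = 2.5000;  C_3 = 3.4542 → slack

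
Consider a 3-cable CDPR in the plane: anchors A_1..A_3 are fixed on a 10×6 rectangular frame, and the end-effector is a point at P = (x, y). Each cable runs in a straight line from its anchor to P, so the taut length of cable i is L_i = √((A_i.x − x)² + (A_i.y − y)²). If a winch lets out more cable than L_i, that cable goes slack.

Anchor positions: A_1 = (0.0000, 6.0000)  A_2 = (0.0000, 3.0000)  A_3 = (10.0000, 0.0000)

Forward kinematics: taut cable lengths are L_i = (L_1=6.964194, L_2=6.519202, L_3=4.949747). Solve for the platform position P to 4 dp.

(6.5000, 3.5000)

each cable: (A_i−P)·(A_i−P) = L_i²; let q_i = ‖A_i‖²−L_i²
q_1 = 0.0000+36.0000−48.5000 = -12.5000
row 1: 0.0000x + 6.0000y = 21.0000  (q_2=-33.5000)
row 2: -20.0000x + 12.0000y = -88.0000  (q_3=75.5000)
Cramer on rows 1–2 → x = 6.5000, y = 3.5000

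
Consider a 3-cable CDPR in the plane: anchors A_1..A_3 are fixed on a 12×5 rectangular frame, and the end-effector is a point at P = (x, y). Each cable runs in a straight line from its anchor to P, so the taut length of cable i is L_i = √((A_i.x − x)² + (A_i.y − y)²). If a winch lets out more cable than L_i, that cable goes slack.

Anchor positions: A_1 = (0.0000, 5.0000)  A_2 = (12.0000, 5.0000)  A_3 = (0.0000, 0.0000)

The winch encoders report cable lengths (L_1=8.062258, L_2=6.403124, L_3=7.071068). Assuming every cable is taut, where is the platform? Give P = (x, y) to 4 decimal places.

circle eqns → linear via eq_j − eq_1; set k_j = A_j·A_j − L_j²
k_1 = 0.0000+25.0000−65.0000 = -40.0000
-24.0000·x + 0.0000·y = k_1−k_2 = -168.0000
0.0000·x + 10.0000·y = k_1−k_3 = 10.0000
solve first two rows → x=7.0000, y=1.0000

(7.0000, 1.0000)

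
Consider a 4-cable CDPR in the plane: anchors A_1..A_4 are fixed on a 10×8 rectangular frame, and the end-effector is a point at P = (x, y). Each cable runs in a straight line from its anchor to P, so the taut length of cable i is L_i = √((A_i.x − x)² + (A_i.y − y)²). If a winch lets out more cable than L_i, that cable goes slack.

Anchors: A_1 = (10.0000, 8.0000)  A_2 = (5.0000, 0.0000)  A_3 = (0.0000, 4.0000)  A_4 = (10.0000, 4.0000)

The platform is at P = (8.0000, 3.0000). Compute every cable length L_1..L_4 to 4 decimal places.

cable 1: Δx=2.0000, Δy=5.0000; L_1 = √(Δx²+Δy²) = 5.3852
cable 2: Δx=-3.0000, Δy=-3.0000; L_2 = √(Δx²+Δy²) = 4.2426
cable 3: Δx=-8.0000, Δy=1.0000; L_3 = √(Δx²+Δy²) = 8.0623
cable 4: Δx=2.0000, Δy=1.0000; L_4 = √(Δx²+Δy²) = 2.2361

(5.3852, 4.2426, 8.0623, 2.2361)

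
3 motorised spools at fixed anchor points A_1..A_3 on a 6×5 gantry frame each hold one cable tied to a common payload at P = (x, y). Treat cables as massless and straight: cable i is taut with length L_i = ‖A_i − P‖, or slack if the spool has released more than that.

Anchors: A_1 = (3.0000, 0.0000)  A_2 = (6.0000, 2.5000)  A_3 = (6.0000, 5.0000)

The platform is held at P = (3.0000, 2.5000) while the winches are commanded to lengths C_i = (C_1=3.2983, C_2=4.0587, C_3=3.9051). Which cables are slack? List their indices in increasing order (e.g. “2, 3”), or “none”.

1, 2

cable 1: L_1 = ‖A_1−P‖ = 2.5000;  C_1 = 3.2983 → slack
cable 2: L_2 = ‖A_2−P‖ = 3.0000;  C_2 = 4.0587 → slack
cable 3: L_3 = ‖A_3−P‖ = 3.9051;  C_3 = 3.9051 → taut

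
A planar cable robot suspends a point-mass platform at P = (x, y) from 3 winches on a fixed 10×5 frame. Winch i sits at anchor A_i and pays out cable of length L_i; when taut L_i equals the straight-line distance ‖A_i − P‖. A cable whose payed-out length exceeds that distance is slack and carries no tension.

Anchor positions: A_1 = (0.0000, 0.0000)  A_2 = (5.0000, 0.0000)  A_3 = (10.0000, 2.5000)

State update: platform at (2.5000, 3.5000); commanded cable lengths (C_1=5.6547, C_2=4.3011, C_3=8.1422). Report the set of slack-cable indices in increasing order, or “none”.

cable 1: √((-2.5000)²+(-3.5000)²)=4.3012, C_1=5.6547: slack
cable 2: √((2.5000)²+(-3.5000)²)=4.3012, C_2=4.3011: taut
cable 3: √((7.5000)²+(-1.0000)²)=7.5664, C_3=8.1422: slack

1, 3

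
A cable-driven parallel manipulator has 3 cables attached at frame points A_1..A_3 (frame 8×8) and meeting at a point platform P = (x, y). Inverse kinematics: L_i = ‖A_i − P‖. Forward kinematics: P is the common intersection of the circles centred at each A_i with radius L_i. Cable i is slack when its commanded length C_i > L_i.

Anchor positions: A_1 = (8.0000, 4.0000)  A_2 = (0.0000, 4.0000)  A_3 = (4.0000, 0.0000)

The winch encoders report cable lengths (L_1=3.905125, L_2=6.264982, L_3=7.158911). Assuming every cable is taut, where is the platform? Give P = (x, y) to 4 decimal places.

circle eqns → linear via eq_j − eq_1; set q_j = A_j·A_j − L_j²
q_1 = 64.0000+16.0000−15.2500 = 64.7500
16.0000·x + 0.0000·y = q_1−q_2 = 88.0000
8.0000·x + 8.0000·y = q_1−q_3 = 100.0000
solve first two rows → x=5.5000, y=7.0000

(5.5000, 7.0000)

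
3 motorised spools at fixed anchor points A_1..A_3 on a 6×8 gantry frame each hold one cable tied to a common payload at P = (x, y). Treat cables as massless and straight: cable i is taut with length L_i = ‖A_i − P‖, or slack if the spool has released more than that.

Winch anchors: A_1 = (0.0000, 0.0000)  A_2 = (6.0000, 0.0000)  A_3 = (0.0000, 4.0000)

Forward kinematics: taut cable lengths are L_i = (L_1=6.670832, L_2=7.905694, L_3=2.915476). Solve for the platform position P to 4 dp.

expand ‖A_i−P‖²=L_i² and subtract eq 1 (k_i ≔ ‖A_i‖²−L_i²)
k_1 = 0.0000+0.0000−44.5000 = -44.5000
eq1−eq2 → [-12.0000  0.0000]·P = -18.0000
eq1−eq3 → [0.0000  -8.0000]·P = -52.0000
2×2 solve → P = (1.5000, 6.5000)

(1.5000, 6.5000)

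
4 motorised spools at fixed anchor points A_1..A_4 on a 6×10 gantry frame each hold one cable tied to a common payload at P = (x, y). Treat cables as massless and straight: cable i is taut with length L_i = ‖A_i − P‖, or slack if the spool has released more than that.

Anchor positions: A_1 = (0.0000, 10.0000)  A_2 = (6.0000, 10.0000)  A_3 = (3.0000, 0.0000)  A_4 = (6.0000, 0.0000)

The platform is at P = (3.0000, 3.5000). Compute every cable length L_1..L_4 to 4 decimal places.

(7.1589, 7.1589, 3.5000, 4.6098)

L_1 = √((0.0000−3.0000)² + (10.0000−3.5000)²) = 7.1589
L_2 = √((6.0000−3.0000)² + (10.0000−3.5000)²) = 7.1589
L_3 = √((3.0000−3.0000)² + (0.0000−3.5000)²) = 3.5000
L_4 = √((6.0000−3.0000)² + (0.0000−3.5000)²) = 4.6098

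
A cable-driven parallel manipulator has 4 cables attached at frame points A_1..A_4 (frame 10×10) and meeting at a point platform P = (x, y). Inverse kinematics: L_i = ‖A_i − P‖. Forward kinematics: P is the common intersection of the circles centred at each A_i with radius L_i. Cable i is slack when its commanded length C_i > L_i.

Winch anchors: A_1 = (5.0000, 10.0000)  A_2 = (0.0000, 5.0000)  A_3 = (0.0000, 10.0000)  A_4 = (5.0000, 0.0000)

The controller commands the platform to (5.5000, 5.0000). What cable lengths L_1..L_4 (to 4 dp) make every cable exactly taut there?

cable 1: Δx=-0.5000, Δy=5.0000; L_1 = √(Δx²+Δy²) = 5.0249
cable 2: Δx=-5.5000, Δy=0.0000; L_2 = √(Δx²+Δy²) = 5.5000
cable 3: Δx=-5.5000, Δy=5.0000; L_3 = √(Δx²+Δy²) = 7.4330
cable 4: Δx=-0.5000, Δy=-5.0000; L_4 = √(Δx²+Δy²) = 5.0249

(5.0249, 5.5000, 7.4330, 5.0249)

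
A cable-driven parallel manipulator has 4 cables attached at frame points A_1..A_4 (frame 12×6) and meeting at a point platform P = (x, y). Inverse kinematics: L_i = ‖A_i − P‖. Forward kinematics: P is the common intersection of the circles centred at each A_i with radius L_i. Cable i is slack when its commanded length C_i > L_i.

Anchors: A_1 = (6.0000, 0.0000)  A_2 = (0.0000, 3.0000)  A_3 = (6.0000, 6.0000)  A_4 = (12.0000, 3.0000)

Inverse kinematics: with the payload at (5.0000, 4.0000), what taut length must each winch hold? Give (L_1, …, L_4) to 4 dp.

(4.1231, 5.0990, 2.2361, 7.0711)

L_1 = √((6.0000−5.0000)² + (0.0000−4.0000)²) = 4.1231
L_2 = √((0.0000−5.0000)² + (3.0000−4.0000)²) = 5.0990
L_3 = √((6.0000−5.0000)² + (6.0000−4.0000)²) = 2.2361
L_4 = √((12.0000−5.0000)² + (3.0000−4.0000)²) = 7.0711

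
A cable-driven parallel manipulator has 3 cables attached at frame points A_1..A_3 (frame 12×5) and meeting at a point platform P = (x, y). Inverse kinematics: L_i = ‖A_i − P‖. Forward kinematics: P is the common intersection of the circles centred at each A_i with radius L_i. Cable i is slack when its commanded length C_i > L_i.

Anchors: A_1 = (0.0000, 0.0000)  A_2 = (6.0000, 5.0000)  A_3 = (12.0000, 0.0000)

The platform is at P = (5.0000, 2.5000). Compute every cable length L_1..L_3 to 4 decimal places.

cable 1: Δx=-5.0000, Δy=-2.5000; L_1 = √(Δx²+Δy²) = 5.5902
cable 2: Δx=1.0000, Δy=2.5000; L_2 = √(Δx²+Δy²) = 2.6926
cable 3: Δx=7.0000, Δy=-2.5000; L_3 = √(Δx²+Δy²) = 7.4330

(5.5902, 2.6926, 7.4330)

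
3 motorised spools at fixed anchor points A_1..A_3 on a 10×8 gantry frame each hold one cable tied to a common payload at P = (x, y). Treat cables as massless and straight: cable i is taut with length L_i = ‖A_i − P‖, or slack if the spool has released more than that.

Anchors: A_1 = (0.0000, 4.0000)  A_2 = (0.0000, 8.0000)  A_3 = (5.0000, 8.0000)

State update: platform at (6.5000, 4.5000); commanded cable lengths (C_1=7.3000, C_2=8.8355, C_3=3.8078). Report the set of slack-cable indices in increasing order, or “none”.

i=1: geometric 6.5192 vs commanded 7.3000 ⇒ slack
i=2: geometric 7.3824 vs commanded 8.8355 ⇒ slack
i=3: geometric 3.8079 vs commanded 3.8078 ⇒ taut

1, 2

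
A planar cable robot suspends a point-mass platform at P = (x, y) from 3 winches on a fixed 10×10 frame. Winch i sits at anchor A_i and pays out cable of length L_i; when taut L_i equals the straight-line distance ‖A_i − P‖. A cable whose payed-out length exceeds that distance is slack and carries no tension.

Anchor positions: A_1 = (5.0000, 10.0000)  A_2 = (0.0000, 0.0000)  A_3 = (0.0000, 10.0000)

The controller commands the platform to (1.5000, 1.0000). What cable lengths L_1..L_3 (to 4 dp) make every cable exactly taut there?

cable 1: Δx=3.5000, Δy=9.0000; L_1 = √(Δx²+Δy²) = 9.6566
cable 2: Δx=-1.5000, Δy=-1.0000; L_2 = √(Δx²+Δy²) = 1.8028
cable 3: Δx=-1.5000, Δy=9.0000; L_3 = √(Δx²+Δy²) = 9.1241

(9.6566, 1.8028, 9.1241)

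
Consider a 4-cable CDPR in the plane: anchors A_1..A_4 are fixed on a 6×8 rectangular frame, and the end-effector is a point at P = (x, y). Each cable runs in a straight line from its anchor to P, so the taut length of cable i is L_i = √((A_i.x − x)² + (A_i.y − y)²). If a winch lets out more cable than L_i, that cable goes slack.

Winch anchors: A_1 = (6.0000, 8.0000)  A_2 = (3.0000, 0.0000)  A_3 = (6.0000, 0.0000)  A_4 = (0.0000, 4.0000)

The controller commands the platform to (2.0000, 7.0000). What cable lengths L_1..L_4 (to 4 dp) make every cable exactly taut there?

cable 1: Δx=4.0000, Δy=1.0000; L_1 = √(Δx²+Δy²) = 4.1231
cable 2: Δx=1.0000, Δy=-7.0000; L_2 = √(Δx²+Δy²) = 7.0711
cable 3: Δx=4.0000, Δy=-7.0000; L_3 = √(Δx²+Δy²) = 8.0623
cable 4: Δx=-2.0000, Δy=-3.0000; L_4 = √(Δx²+Δy²) = 3.6056

(4.1231, 7.0711, 8.0623, 3.6056)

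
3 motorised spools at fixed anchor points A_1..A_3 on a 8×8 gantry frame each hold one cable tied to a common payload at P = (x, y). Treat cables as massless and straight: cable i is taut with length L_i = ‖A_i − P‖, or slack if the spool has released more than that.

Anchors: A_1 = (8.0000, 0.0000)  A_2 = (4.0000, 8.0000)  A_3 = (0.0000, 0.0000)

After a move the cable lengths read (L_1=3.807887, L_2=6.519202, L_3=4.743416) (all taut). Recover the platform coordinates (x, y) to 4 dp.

circle eqns → linear via eq_j − eq_1; set c_j = A_j·A_j − L_j²
c_1 = 64.0000+0.0000−14.5000 = 49.5000
8.0000·x − 16.0000·y = c_1−c_2 = 12.0000
16.0000·x + 0.0000·y = c_1−c_3 = 72.0000
solve first two rows → x=4.5000, y=1.5000

(4.5000, 1.5000)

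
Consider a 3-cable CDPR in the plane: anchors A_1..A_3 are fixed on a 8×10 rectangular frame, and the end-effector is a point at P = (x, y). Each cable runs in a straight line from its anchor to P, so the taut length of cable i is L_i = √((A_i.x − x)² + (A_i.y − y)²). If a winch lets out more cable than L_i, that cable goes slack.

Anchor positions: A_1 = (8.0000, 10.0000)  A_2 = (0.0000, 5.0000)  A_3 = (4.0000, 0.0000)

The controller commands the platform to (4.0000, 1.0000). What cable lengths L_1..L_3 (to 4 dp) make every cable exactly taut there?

L_1: Δ = A_1−P = (4.0000, 9.0000) → ‖Δ‖ = √97.0000 = 9.8489
L_2: Δ = A_2−P = (-4.0000, 4.0000) → ‖Δ‖ = √32.0000 = 5.6569
L_3: Δ = A_3−P = (0.0000, -1.0000) → ‖Δ‖ = √1.0000 = 1.0000

(9.8489, 5.6569, 1.0000)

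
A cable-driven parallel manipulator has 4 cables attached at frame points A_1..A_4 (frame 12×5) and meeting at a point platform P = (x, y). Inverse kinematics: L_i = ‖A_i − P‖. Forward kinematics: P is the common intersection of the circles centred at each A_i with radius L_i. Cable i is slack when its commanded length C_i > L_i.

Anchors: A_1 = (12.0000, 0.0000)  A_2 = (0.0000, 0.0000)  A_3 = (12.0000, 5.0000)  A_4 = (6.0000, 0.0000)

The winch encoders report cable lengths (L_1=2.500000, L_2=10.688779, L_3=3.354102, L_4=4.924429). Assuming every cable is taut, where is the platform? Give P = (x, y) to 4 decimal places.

(10.5000, 2.0000)

each cable: (A_i−P)·(A_i−P) = L_i²; let q_i = ‖A_i‖²−L_i²
q_1 = 144.0000+0.0000−6.2500 = 137.7500
row 1: 24.0000x + 0.0000y = 252.0000  (q_2=-114.2500)
row 2: 0.0000x − 10.0000y = -20.0000  (q_3=157.7500)
row 3: 12.0000x + 0.0000y = 126.0000  (q_4=11.7500)
Cramer on rows 1–2 → x = 10.5000, y = 2.0000
check cable 4: ‖A_4−P‖² = 24.2500 ≈ L_4² = 24.2500 ✓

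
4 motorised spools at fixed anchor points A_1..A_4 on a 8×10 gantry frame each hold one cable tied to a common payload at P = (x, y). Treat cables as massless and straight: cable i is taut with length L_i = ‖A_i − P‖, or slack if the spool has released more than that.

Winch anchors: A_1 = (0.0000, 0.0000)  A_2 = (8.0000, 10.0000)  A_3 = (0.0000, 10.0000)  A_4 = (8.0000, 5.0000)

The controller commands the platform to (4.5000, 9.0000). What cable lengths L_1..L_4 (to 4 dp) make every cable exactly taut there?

L_1 = √((0.0000−4.5000)² + (0.0000−9.0000)²) = 10.0623
L_2 = √((8.0000−4.5000)² + (10.0000−9.0000)²) = 3.6401
L_3 = √((0.0000−4.5000)² + (10.0000−9.0000)²) = 4.6098
L_4 = √((8.0000−4.5000)² + (5.0000−9.0000)²) = 5.3151

(10.0623, 3.6401, 4.6098, 5.3151)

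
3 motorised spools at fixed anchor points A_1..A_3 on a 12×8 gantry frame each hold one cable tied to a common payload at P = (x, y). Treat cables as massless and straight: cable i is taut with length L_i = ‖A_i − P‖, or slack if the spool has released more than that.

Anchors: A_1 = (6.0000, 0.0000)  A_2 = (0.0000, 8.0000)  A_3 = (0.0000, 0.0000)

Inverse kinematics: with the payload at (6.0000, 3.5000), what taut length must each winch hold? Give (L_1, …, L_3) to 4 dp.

L_1: Δ = A_1−P = (0.0000, -3.5000) → ‖Δ‖ = √12.2500 = 3.5000
L_2: Δ = A_2−P = (-6.0000, 4.5000) → ‖Δ‖ = √56.2500 = 7.5000
L_3: Δ = A_3−P = (-6.0000, -3.5000) → ‖Δ‖ = √48.2500 = 6.9462

(3.5000, 7.5000, 6.9462)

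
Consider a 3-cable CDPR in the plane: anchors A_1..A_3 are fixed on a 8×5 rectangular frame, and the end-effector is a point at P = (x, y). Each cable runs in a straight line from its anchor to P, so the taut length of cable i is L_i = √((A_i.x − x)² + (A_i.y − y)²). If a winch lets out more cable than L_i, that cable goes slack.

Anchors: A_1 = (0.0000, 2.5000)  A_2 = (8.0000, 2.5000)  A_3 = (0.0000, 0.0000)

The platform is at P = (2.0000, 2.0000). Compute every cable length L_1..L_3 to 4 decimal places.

(2.0616, 6.0208, 2.8284)

cable 1: Δx=-2.0000, Δy=0.5000; L_1 = √(Δx²+Δy²) = 2.0616
cable 2: Δx=6.0000, Δy=0.5000; L_2 = √(Δx²+Δy²) = 6.0208
cable 3: Δx=-2.0000, Δy=-2.0000; L_3 = √(Δx²+Δy²) = 2.8284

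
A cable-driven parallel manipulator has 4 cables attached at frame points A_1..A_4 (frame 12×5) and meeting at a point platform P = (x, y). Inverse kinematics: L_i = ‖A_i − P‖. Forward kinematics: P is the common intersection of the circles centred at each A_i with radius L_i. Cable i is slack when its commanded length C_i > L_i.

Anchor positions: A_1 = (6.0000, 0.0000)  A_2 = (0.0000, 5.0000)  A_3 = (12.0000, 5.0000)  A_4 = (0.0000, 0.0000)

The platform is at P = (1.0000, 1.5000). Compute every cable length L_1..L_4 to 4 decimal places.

L_1 = √((6.0000−1.0000)² + (0.0000−1.5000)²) = 5.2202
L_2 = √((0.0000−1.0000)² + (5.0000−1.5000)²) = 3.6401
L_3 = √((12.0000−1.0000)² + (5.0000−1.5000)²) = 11.5434
L_4 = √((0.0000−1.0000)² + (0.0000−1.5000)²) = 1.8028

(5.2202, 3.6401, 11.5434, 1.8028)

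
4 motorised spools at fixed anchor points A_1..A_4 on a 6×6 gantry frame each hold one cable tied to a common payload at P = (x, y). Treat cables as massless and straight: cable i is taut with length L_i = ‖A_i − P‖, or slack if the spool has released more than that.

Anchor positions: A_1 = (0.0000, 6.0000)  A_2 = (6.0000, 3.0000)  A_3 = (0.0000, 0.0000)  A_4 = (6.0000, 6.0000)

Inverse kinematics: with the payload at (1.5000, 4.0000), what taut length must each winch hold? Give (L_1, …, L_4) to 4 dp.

cable 1: Δx=-1.5000, Δy=2.0000; L_1 = √(Δx²+Δy²) = 2.5000
cable 2: Δx=4.5000, Δy=-1.0000; L_2 = √(Δx²+Δy²) = 4.6098
cable 3: Δx=-1.5000, Δy=-4.0000; L_3 = √(Δx²+Δy²) = 4.2720
cable 4: Δx=4.5000, Δy=2.0000; L_4 = √(Δx²+Δy²) = 4.9244

(2.5000, 4.6098, 4.2720, 4.9244)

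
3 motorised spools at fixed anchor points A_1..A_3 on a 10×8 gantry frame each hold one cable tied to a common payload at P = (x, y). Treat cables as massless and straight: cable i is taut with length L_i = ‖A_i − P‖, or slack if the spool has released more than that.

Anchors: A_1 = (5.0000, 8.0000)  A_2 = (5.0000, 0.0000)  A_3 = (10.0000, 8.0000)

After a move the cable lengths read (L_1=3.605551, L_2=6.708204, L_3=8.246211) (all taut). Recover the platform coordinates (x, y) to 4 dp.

(2.0000, 6.0000)

circle eqns → linear via eq_j − eq_1; set q_j = A_j·A_j − L_j²
q_1 = 25.0000+64.0000−13.0000 = 76.0000
0.0000·x + 16.0000·y = q_1−q_2 = 96.0000
-10.0000·x + 0.0000·y = q_1−q_3 = -20.0000
solve first two rows → x=2.0000, y=6.0000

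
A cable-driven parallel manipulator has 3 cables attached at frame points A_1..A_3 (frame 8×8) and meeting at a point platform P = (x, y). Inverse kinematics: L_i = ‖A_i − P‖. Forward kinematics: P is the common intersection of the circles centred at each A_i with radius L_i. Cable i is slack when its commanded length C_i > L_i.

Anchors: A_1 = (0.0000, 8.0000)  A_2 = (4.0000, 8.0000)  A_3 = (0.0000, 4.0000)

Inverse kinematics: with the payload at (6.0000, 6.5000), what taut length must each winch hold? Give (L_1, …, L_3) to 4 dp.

(6.1847, 2.5000, 6.5000)

L_1 = √((0.0000−6.0000)² + (8.0000−6.5000)²) = 6.1847
L_2 = √((4.0000−6.0000)² + (8.0000−6.5000)²) = 2.5000
L_3 = √((0.0000−6.0000)² + (4.0000−6.5000)²) = 6.5000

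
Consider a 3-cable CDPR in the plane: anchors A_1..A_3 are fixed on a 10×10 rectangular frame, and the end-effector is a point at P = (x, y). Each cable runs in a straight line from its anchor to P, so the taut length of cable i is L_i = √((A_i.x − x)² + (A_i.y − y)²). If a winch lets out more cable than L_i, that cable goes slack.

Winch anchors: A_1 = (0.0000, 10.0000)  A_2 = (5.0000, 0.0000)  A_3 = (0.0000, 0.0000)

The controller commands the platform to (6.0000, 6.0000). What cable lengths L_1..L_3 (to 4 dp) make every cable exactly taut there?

L_1 = √((0.0000−6.0000)² + (10.0000−6.0000)²) = 7.2111
L_2 = √((5.0000−6.0000)² + (0.0000−6.0000)²) = 6.0828
L_3 = √((0.0000−6.0000)² + (0.0000−6.0000)²) = 8.4853

(7.2111, 6.0828, 8.4853)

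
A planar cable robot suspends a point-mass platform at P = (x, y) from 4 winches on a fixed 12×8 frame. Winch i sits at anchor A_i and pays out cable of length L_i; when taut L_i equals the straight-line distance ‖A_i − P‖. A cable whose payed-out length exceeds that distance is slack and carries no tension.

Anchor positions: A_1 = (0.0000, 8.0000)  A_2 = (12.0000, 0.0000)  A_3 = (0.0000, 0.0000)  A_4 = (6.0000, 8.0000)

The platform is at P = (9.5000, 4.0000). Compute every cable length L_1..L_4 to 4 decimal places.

(10.3078, 4.7170, 10.3078, 5.3151)

L_1 = √((0.0000−9.5000)² + (8.0000−4.0000)²) = 10.3078
L_2 = √((12.0000−9.5000)² + (0.0000−4.0000)²) = 4.7170
L_3 = √((0.0000−9.5000)² + (0.0000−4.0000)²) = 10.3078
L_4 = √((6.0000−9.5000)² + (8.0000−4.0000)²) = 5.3151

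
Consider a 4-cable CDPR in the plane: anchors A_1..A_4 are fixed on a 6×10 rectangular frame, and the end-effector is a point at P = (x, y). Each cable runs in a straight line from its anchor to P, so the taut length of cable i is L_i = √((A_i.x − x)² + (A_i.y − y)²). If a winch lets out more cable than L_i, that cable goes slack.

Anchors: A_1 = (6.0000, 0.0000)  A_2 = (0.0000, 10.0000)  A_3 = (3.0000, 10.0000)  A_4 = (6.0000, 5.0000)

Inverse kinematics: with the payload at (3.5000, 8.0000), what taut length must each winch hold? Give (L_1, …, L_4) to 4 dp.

L_1: Δ = A_1−P = (2.5000, -8.0000) → ‖Δ‖ = √70.2500 = 8.3815
L_2: Δ = A_2−P = (-3.5000, 2.0000) → ‖Δ‖ = √16.2500 = 4.0311
L_3: Δ = A_3−P = (-0.5000, 2.0000) → ‖Δ‖ = √4.2500 = 2.0616
L_4: Δ = A_4−P = (2.5000, -3.0000) → ‖Δ‖ = √15.2500 = 3.9051

(8.3815, 4.0311, 2.0616, 3.9051)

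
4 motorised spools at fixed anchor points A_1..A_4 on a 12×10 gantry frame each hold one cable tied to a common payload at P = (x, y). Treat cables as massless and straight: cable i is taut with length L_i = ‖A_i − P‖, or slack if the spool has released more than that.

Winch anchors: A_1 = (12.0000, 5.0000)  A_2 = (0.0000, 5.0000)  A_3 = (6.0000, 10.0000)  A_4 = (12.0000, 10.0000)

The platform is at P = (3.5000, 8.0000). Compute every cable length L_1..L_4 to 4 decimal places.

(9.0139, 4.6098, 3.2016, 8.7321)

L_1 = √((12.0000−3.5000)² + (5.0000−8.0000)²) = 9.0139
L_2 = √((0.0000−3.5000)² + (5.0000−8.0000)²) = 4.6098
L_3 = √((6.0000−3.5000)² + (10.0000−8.0000)²) = 3.2016
L_4 = √((12.0000−3.5000)² + (10.0000−8.0000)²) = 8.7321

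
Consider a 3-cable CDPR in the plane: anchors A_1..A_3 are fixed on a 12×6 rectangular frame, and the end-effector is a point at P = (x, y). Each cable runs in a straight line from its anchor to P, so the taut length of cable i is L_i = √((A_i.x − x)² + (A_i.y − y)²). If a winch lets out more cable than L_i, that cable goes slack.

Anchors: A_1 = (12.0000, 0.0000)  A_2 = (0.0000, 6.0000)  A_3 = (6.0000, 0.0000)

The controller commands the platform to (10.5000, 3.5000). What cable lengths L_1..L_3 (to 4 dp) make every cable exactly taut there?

L_1: Δ = A_1−P = (1.5000, -3.5000) → ‖Δ‖ = √14.5000 = 3.8079
L_2: Δ = A_2−P = (-10.5000, 2.5000) → ‖Δ‖ = √116.5000 = 10.7935
L_3: Δ = A_3−P = (-4.5000, -3.5000) → ‖Δ‖ = √32.5000 = 5.7009

(3.8079, 10.7935, 5.7009)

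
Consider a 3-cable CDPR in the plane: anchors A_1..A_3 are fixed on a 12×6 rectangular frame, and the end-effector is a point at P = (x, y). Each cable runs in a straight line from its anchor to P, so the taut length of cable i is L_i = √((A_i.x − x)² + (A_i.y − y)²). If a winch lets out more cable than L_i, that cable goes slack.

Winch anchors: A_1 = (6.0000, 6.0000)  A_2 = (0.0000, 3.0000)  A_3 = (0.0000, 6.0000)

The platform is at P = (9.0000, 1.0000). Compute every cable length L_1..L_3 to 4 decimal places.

L_1 = √((6.0000−9.0000)² + (6.0000−1.0000)²) = 5.8310
L_2 = √((0.0000−9.0000)² + (3.0000−1.0000)²) = 9.2195
L_3 = √((0.0000−9.0000)² + (6.0000−1.0000)²) = 10.2956

(5.8310, 9.2195, 10.2956)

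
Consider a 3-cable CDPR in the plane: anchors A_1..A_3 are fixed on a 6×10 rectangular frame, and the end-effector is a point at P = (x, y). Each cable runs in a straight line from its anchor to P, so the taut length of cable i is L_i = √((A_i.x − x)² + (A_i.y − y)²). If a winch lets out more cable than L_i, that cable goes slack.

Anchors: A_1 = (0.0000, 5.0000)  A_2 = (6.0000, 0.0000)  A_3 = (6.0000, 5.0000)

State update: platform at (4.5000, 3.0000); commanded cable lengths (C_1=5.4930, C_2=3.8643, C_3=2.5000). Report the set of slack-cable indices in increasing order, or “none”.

cable 1: L_1 = ‖A_1−P‖ = 4.9244;  C_1 = 5.4930 → slack
cable 2: L_2 = ‖A_2−P‖ = 3.3541;  C_2 = 3.8643 → slack
cable 3: L_3 = ‖A_3−P‖ = 2.5000;  C_3 = 2.5000 → taut

1, 2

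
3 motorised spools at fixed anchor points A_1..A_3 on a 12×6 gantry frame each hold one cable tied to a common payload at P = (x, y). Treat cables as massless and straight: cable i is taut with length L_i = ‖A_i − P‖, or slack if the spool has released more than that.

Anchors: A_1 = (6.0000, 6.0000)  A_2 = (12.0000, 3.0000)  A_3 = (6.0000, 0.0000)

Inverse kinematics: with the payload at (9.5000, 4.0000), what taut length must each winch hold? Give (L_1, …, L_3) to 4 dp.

L_1 = √((6.0000−9.5000)² + (6.0000−4.0000)²) = 4.0311
L_2 = √((12.0000−9.5000)² + (3.0000−4.0000)²) = 2.6926
L_3 = √((6.0000−9.5000)² + (0.0000−4.0000)²) = 5.3151

(4.0311, 2.6926, 5.3151)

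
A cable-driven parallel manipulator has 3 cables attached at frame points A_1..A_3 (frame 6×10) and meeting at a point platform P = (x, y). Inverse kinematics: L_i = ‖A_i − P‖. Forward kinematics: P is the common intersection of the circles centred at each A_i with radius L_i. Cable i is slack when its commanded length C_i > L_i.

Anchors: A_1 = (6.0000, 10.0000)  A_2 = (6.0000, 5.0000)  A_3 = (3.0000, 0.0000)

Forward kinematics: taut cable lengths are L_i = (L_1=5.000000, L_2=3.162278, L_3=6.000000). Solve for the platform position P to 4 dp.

(3.0000, 6.0000)

each cable: (A_i−P)·(A_i−P) = L_i²; let q_i = ‖A_i‖²−L_i²
q_1 = 36.0000+100.0000−25.0000 = 111.0000
row 1: 0.0000x + 10.0000y = 60.0000  (q_2=51.0000)
row 2: 6.0000x + 20.0000y = 138.0000  (q_3=-27.0000)
Cramer on rows 1–2 → x = 3.0000, y = 6.0000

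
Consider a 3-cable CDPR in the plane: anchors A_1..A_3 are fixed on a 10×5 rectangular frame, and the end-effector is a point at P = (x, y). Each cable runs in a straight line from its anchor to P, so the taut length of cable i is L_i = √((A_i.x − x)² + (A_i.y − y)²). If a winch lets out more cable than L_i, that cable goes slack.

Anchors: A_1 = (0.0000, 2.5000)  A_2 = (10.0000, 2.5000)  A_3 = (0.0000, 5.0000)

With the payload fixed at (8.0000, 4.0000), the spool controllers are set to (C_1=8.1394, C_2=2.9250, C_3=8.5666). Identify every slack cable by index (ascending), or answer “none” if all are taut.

2, 3

cable 1: √((-8.0000)²+(-1.5000)²)=8.1394, C_1=8.1394: taut
cable 2: √((2.0000)²+(-1.5000)²)=2.5000, C_2=2.9250: slack
cable 3: √((-8.0000)²+(1.0000)²)=8.0623, C_3=8.5666: slack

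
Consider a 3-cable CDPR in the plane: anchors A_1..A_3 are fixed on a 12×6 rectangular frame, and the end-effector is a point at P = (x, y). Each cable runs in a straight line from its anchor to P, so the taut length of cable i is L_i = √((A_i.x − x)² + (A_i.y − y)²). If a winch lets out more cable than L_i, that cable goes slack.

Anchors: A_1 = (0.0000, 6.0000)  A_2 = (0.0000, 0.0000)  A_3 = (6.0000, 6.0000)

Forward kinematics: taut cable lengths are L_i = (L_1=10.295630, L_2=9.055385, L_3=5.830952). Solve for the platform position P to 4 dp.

(9.0000, 1.0000)

circle eqns → linear via eq_j − eq_1; set c_j = A_j·A_j − L_j²
c_1 = 0.0000+36.0000−106.0000 = -70.0000
0.0000·x + 12.0000·y = c_1−c_2 = 12.0000
-12.0000·x + 0.0000·y = c_1−c_3 = -108.0000
solve first two rows → x=9.0000, y=1.0000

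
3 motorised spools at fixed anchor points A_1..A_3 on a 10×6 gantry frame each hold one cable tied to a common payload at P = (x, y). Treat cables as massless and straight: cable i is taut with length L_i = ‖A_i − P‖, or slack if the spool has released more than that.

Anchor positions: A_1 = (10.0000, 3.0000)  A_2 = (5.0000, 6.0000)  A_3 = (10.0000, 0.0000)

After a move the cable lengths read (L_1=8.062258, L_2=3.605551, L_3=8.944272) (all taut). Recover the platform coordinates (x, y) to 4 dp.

expand ‖A_i−P‖²=L_i² and subtract eq 1 (c_i ≔ ‖A_i‖²−L_i²)
c_1 = 100.0000+9.0000−65.0000 = 44.0000
eq1−eq2 → [10.0000  -6.0000]·P = -4.0000
eq1−eq3 → [0.0000  6.0000]·P = 24.0000
2×2 solve → P = (2.0000, 4.0000)

(2.0000, 4.0000)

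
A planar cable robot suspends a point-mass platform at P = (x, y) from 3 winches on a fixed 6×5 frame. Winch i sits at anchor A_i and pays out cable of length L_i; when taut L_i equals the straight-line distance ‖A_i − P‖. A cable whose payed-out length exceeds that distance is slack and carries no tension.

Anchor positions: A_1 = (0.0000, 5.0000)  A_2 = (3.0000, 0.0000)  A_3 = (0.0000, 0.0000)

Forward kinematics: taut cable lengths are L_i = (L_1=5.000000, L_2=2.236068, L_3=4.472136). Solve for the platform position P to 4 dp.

(4.0000, 2.0000)

each cable: (A_i−P)·(A_i−P) = L_i²; let q_i = ‖A_i‖²−L_i²
q_1 = 0.0000+25.0000−25.0000 = 0.0000
row 1: -6.0000x + 10.0000y = -4.0000  (q_2=4.0000)
row 2: 0.0000x + 10.0000y = 20.0000  (q_3=-20.0000)
Cramer on rows 1–2 → x = 4.0000, y = 2.0000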